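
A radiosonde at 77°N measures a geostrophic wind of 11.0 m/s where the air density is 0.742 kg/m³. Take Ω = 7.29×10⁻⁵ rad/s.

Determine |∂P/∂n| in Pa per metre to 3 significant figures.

Coriolis parameter at 77°N:
f = 2Ω sin φ = 2 × 7.29×10⁻⁵ × sin 77° = 1.42×10⁻⁴ s⁻¹
Geostrophic balance rearranged: |∂P/∂n| = f ρ V_g
|∂P/∂n| = 1.42×10⁻⁴ × 0.742 × 11.0 = 1.16×10⁻³ Pa/m

1.16×10⁻³ Pa/m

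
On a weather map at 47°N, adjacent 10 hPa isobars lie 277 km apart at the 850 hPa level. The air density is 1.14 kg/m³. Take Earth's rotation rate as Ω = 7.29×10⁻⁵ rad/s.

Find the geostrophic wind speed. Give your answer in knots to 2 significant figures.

58 knots

Coriolis parameter at 47°N:
f = 2Ω sin φ = 2 × 7.29×10⁻⁵ × sin 47° = 1.07×10⁻⁴ s⁻¹
Pressure gradient: |∂P/∂n| = 1000 Pa / 277000 m = 3.61×10⁻³ Pa/m
Geostrophic balance (pressure-gradient force = Coriolis force):
V_g = (1/(fρ)) |∂P/∂n| = 3.61×10⁻³ / (1.07×10⁻⁴ × 1.14) = 29.7 m/s
Converting: 29.7 m/s × 1.944 = 58 knots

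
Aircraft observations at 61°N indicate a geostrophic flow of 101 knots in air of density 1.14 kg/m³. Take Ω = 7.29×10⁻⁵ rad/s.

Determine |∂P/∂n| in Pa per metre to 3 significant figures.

7.55×10⁻³ Pa/m

Coriolis parameter at 61°N:
f = 2Ω sin φ = 2 × 7.29×10⁻⁵ × sin 61° = 1.28×10⁻⁴ s⁻¹
Wind speed in SI: 101 knots = 52.0 m/s
Geostrophic balance rearranged: |∂P/∂n| = f ρ V_g
|∂P/∂n| = 1.28×10⁻⁴ × 1.14 × 52.0 = 7.55×10⁻³ Pa/m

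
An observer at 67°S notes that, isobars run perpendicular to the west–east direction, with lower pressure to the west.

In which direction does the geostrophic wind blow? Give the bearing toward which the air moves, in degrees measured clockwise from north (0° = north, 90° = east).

The pressure-gradient force points toward the west (bearing 270°).
Geostrophic balance: in the Southern Hemisphere the Coriolis force deflects motion to the left, so the geostrophic wind blows 90° to the left of the pressure-gradient force (low pressure on the right).
Rotating 270° by 90° counterclockwise gives 180° — the wind blows toward the south.

180°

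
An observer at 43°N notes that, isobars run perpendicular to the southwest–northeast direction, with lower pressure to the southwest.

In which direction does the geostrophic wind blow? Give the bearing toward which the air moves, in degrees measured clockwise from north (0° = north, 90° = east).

315°

The pressure-gradient force points toward the southwest (bearing 225°).
Geostrophic balance: in the Northern Hemisphere the Coriolis force deflects motion to the right, so the geostrophic wind blows 90° to the right of the pressure-gradient force (low pressure on the left).
Rotating 225° by 90° clockwise gives 315° — the wind blows toward the northwest.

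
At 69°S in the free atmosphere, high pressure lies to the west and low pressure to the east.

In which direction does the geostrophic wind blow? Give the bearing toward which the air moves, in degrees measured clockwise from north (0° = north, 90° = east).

The pressure-gradient force points toward the east (bearing 090°).
Geostrophic balance: in the Southern Hemisphere the Coriolis force deflects motion to the left, so the geostrophic wind blows 90° to the left of the pressure-gradient force (low pressure on the right).
Rotating 090° by 90° counterclockwise gives 000° — the wind blows toward the north.

000°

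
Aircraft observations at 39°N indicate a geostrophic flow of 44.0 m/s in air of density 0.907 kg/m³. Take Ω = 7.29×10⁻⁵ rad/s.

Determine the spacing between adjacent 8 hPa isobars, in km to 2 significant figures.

220 km

Coriolis parameter at 39°N:
f = 2Ω sin φ = 2 × 7.29×10⁻⁵ × sin 39° = 9.18×10⁻⁵ s⁻¹
Geostrophic balance rearranged: |∂P/∂n| = f ρ V_g
|∂P/∂n| = 9.18×10⁻⁵ × 0.907 × 44.0 = 3.66×10⁻³ Pa/m
Isobar spacing: Δn = ΔP/|∂P/∂n| = 800 Pa / 3.66×10⁻³ Pa/m = 218474 m ≈ 220 km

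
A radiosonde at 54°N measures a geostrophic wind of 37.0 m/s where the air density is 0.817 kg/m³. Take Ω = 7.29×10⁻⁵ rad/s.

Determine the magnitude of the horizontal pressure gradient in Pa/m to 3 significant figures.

3.57×10⁻³ Pa/m

Coriolis parameter at 54°N:
f = 2Ω sin φ = 2 × 7.29×10⁻⁵ × sin 54° = 1.18×10⁻⁴ s⁻¹
Geostrophic balance rearranged: |∂P/∂n| = f ρ V_g
|∂P/∂n| = 1.18×10⁻⁴ × 0.817 × 37.0 = 3.57×10⁻³ Pa/m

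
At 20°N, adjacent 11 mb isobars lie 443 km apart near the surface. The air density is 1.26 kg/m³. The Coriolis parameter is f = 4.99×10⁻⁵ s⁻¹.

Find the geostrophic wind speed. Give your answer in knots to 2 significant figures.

Pressure gradient: |∂P/∂n| = 1100 Pa / 443000 m = 2.48×10⁻³ Pa/m
Geostrophic balance (pressure-gradient force = Coriolis force):
V_g = (1/(fρ)) |∂P/∂n| = 2.48×10⁻³ / (4.99×10⁻⁵ × 1.26) = 39.5 m/s
Converting: 39.5 m/s × 1.944 = 77 knots

77 knots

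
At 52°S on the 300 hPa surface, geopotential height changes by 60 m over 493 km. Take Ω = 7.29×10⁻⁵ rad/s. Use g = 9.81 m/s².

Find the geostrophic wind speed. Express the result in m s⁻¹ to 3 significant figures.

10.4 m s⁻¹

Coriolis parameter at 52°S:
f = 2Ω sin φ = 2 × 7.29×10⁻⁵ × sin 52° = 1.15×10⁻⁴ s⁻¹
Height gradient: |∂Z/∂n| = 60 m / 493000 m = 1.22×10⁻⁴
On a pressure surface, geostrophic balance gives V_g = (g/f)|∂Z/∂n|:
V_g = 9.81 × 1.22×10⁻⁴ / 1.15×10⁻⁴ = 10.4 m/s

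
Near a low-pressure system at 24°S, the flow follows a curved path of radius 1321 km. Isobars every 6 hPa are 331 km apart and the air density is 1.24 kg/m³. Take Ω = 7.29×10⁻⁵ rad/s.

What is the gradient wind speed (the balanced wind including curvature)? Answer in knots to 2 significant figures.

38 knots

Coriolis parameter at 24°S:
f = 2Ω sin φ = 2 × 7.29×10⁻⁵ × sin 24° = 5.93×10⁻⁵ s⁻¹
Pressure gradient: |∂P/∂n| = 600 Pa / 331000 m = 1.81×10⁻³ Pa/m
Geostrophic speed: V_g = |∂P/∂n|/(fρ) = 1.81×10⁻³/(5.93×10⁻⁵ × 1.24) = 24.7 m/s
Around a low, centrifugal force acts outward with Coriolis, so pressure-gradient force balances both:
(1/ρ)|∂P/∂n| = fV + V²/R  →  V² + fR·V − fR·V_g = 0
With fR = 5.93×10⁻⁵ × 1321×10³ m = 78.3 m/s:
V = [−fR + √((fR)² + 4 fR V_g)]/2 = [−78.3 + √(78.3² + 4×78.3×24.7)]/2 = 19.7 m/s
Subgeostrophic (V < V_g = 24.7 m/s), as expected around a low.
Converting: 19.7 m/s × 1.944 = 38 knots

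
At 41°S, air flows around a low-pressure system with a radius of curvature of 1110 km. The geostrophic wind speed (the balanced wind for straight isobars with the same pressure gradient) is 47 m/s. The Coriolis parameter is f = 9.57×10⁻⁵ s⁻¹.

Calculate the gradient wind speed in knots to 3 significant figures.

Around a low, centrifugal force acts outward with Coriolis, so pressure-gradient force balances both:
(1/ρ)|∂P/∂n| = fV + V²/R  →  V² + fR·V − fR·V_g = 0
With fR = 9.57×10⁻⁵ × 1110×10³ m = 106 m/s:
V = [−fR + √((fR)² + 4 fR V_g)]/2 = [−106 + √(106² + 4×106×47)]/2 = 35.3 m/s
Subgeostrophic (V < V_g = 47 m/s), as expected around a low.
Converting: 35.3 m/s × 1.944 = 68.6 knots

68.6 knots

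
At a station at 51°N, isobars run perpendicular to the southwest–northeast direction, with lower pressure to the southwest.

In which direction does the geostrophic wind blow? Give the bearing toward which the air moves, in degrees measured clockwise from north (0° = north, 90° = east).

315°

The pressure-gradient force points toward the southwest (bearing 225°).
Geostrophic balance: in the Northern Hemisphere the Coriolis force deflects motion to the right, so the geostrophic wind blows 90° to the right of the pressure-gradient force (low pressure on the left).
Rotating 225° by 90° clockwise gives 315° — the wind blows toward the northwest.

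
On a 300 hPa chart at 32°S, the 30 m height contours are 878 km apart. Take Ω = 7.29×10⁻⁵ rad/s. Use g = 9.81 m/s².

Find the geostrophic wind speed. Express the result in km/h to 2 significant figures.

16 km/h

Coriolis parameter at 32°S:
f = 2Ω sin φ = 2 × 7.29×10⁻⁵ × sin 32° = 7.73×10⁻⁵ s⁻¹
Height gradient: |∂Z/∂n| = 30 m / 878000 m = 3.42×10⁻⁵
On a pressure surface, geostrophic balance gives V_g = (g/f)|∂Z/∂n|:
V_g = 9.81 × 3.42×10⁻⁵ / 7.73×10⁻⁵ = 4.34 m/s
Converting: 4.34 m/s × 3.6 = 16 km/h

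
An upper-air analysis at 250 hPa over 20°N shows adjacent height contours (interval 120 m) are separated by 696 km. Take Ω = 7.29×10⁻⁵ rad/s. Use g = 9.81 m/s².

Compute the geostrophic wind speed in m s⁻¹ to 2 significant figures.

34 m s⁻¹

Coriolis parameter at 20°N:
f = 2Ω sin φ = 2 × 7.29×10⁻⁵ × sin 20° = 4.99×10⁻⁵ s⁻¹
Height gradient: |∂Z/∂n| = 120 m / 696000 m = 1.72×10⁻⁴
On a pressure surface, geostrophic balance gives V_g = (g/f)|∂Z/∂n|:
V_g = 9.81 × 1.72×10⁻⁴ / 4.99×10⁻⁵ = 33.9 m/s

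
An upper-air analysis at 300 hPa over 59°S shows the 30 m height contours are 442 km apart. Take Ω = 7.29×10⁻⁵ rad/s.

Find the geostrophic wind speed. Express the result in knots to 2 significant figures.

10 knots

Coriolis parameter at 59°S:
f = 2Ω sin φ = 2 × 7.29×10⁻⁵ × sin 59° = 1.25×10⁻⁴ s⁻¹
Height gradient: |∂Z/∂n| = 30 m / 442000 m = 6.79×10⁻⁵
On a pressure surface, geostrophic balance gives V_g = (g/f)|∂Z/∂n|:
V_g = 9.81 × 6.79×10⁻⁵ / 1.25×10⁻⁴ = 5.33 m/s
Converting: 5.33 m/s × 1.944 = 10 knots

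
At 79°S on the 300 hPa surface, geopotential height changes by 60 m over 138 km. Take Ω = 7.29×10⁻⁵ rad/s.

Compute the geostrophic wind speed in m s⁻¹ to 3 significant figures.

29.8 m s⁻¹

Coriolis parameter at 79°S:
f = 2Ω sin φ = 2 × 7.29×10⁻⁵ × sin 79° = 1.43×10⁻⁴ s⁻¹
Height gradient: |∂Z/∂n| = 60 m / 138000 m = 4.35×10⁻⁴
On a pressure surface, geostrophic balance gives V_g = (g/f)|∂Z/∂n|:
V_g = 9.81 × 4.35×10⁻⁴ / 1.43×10⁻⁴ = 29.8 m/s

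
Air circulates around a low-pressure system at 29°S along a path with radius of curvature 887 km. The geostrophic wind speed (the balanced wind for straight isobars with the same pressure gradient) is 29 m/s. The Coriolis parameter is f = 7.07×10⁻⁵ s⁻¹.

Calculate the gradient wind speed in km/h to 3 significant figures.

Around a low, centrifugal force acts outward with Coriolis, so pressure-gradient force balances both:
(1/ρ)|∂P/∂n| = fV + V²/R  →  V² + fR·V − fR·V_g = 0
With fR = 7.07×10⁻⁵ × 887×10³ m = 62.7 m/s:
V = [−fR + √((fR)² + 4 fR V_g)]/2 = [−62.7 + √(62.7² + 4×62.7×29)]/2 = 21.6 m/s
Subgeostrophic (V < V_g = 29 m/s), as expected around a low.
Converting: 21.6 m/s × 3.6 = 77.7 km/h

77.7 km/h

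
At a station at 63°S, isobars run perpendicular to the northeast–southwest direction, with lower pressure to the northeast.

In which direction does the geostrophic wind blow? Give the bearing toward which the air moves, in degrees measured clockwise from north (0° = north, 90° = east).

The pressure-gradient force points toward the northeast (bearing 045°).
Geostrophic balance: in the Southern Hemisphere the Coriolis force deflects motion to the left, so the geostrophic wind blows 90° to the left of the pressure-gradient force (low pressure on the right).
Rotating 045° by 90° counterclockwise gives 315° — the wind blows toward the northwest.

315°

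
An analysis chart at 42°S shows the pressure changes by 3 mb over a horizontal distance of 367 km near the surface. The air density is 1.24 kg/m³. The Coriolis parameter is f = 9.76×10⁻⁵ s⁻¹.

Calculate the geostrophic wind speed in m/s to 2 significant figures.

Pressure gradient: |∂P/∂n| = 300 Pa / 367000 m = 8.17×10⁻⁴ Pa/m
Geostrophic balance (pressure-gradient force = Coriolis force):
V_g = (1/(fρ)) |∂P/∂n| = 8.17×10⁻⁴ / (9.76×10⁻⁵ × 1.24) = 6.75 m/s

6.8 m/s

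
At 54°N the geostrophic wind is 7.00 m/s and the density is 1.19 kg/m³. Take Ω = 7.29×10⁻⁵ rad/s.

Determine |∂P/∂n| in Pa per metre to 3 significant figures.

Coriolis parameter at 54°N:
f = 2Ω sin φ = 2 × 7.29×10⁻⁵ × sin 54° = 1.18×10⁻⁴ s⁻¹
Geostrophic balance rearranged: |∂P/∂n| = f ρ V_g
|∂P/∂n| = 1.18×10⁻⁴ × 1.19 × 7.00 = 9.83×10⁻⁴ Pa/m

9.83×10⁻⁴ Pa/m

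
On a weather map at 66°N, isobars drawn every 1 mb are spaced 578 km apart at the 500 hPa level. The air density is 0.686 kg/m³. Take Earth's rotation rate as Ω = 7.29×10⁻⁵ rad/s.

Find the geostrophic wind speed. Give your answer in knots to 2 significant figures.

3.7 knots

Coriolis parameter at 66°N:
f = 2Ω sin φ = 2 × 7.29×10⁻⁵ × sin 66° = 1.33×10⁻⁴ s⁻¹
Pressure gradient: |∂P/∂n| = 100 Pa / 578000 m = 1.73×10⁻⁴ Pa/m
Geostrophic balance (pressure-gradient force = Coriolis force):
V_g = (1/(fρ)) |∂P/∂n| = 1.73×10⁻⁴ / (1.33×10⁻⁴ × 0.686) = 1.89 m/s
Converting: 1.89 m/s × 1.944 = 3.7 knots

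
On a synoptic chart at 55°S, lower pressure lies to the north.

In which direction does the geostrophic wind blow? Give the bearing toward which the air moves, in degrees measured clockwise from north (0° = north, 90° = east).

270°

The pressure-gradient force points toward the north (bearing 000°).
Geostrophic balance: in the Southern Hemisphere the Coriolis force deflects motion to the left, so the geostrophic wind blows 90° to the left of the pressure-gradient force (low pressure on the right).
Rotating 000° by 90° counterclockwise gives 270° — the wind blows toward the west.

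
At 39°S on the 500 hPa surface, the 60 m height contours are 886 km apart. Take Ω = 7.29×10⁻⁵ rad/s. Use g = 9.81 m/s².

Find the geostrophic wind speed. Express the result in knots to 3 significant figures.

Coriolis parameter at 39°S:
f = 2Ω sin φ = 2 × 7.29×10⁻⁵ × sin 39° = 9.18×10⁻⁵ s⁻¹
Height gradient: |∂Z/∂n| = 60 m / 886000 m = 6.77×10⁻⁵
On a pressure surface, geostrophic balance gives V_g = (g/f)|∂Z/∂n|:
V_g = 9.81 × 6.77×10⁻⁵ / 9.18×10⁻⁵ = 7.24 m/s
Converting: 7.24 m/s × 1.944 = 14.1 knots

14.1 knots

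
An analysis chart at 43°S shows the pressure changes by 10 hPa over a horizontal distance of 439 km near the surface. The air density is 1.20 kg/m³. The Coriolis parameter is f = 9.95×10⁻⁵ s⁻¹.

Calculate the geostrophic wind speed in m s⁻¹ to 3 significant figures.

Pressure gradient: |∂P/∂n| = 1000 Pa / 439000 m = 2.28×10⁻³ Pa/m
Geostrophic balance (pressure-gradient force = Coriolis force):
V_g = (1/(fρ)) |∂P/∂n| = 2.28×10⁻³ / (9.95×10⁻⁵ × 1.20) = 19.1 m/s

19.1 m s⁻¹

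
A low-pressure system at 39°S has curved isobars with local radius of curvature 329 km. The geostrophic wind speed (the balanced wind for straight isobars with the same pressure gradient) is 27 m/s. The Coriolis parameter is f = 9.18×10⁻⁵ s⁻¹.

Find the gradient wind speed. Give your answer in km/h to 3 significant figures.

Around a low, centrifugal force acts outward with Coriolis, so pressure-gradient force balances both:
(1/ρ)|∂P/∂n| = fV + V²/R  →  V² + fR·V − fR·V_g = 0
With fR = 9.18×10⁻⁵ × 329×10³ m = 30.2 m/s:
V = [−fR + √((fR)² + 4 fR V_g)]/2 = [−30.2 + √(30.2² + 4×30.2×27)]/2 = 17.2 m/s
Subgeostrophic (V < V_g = 27 m/s), as expected around a low.
Converting: 17.2 m/s × 3.6 = 61.9 km/h

61.9 km/h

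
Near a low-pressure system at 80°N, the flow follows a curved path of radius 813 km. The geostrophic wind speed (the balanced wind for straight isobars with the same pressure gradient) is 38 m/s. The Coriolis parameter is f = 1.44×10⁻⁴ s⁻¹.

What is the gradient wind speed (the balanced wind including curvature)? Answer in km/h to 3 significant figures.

109 km/h

Around a low, centrifugal force acts outward with Coriolis, so pressure-gradient force balances both:
(1/ρ)|∂P/∂n| = fV + V²/R  →  V² + fR·V − fR·V_g = 0
With fR = 1.44×10⁻⁴ × 813×10³ m = 117 m/s:
V = [−fR + √((fR)² + 4 fR V_g)]/2 = [−117 + √(117² + 4×117×38)]/2 = 30.2 m/s
Subgeostrophic (V < V_g = 38 m/s), as expected around a low.
Converting: 30.2 m/s × 3.6 = 109 km/h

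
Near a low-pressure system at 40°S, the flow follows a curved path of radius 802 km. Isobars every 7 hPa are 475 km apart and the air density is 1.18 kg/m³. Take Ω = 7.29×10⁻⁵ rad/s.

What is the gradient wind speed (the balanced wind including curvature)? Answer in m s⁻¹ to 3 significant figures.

Coriolis parameter at 40°S:
f = 2Ω sin φ = 2 × 7.29×10⁻⁵ × sin 40° = 9.37×10⁻⁵ s⁻¹
Pressure gradient: |∂P/∂n| = 700 Pa / 475000 m = 1.47×10⁻³ Pa/m
Geostrophic speed: V_g = |∂P/∂n|/(fρ) = 1.47×10⁻³/(9.37×10⁻⁵ × 1.18) = 13.3 m/s
Around a low, centrifugal force acts outward with Coriolis, so pressure-gradient force balances both:
(1/ρ)|∂P/∂n| = fV + V²/R  →  V² + fR·V − fR·V_g = 0
With fR = 9.37×10⁻⁵ × 802×10³ m = 75.2 m/s:
V = [−fR + √((fR)² + 4 fR V_g)]/2 = [−75.2 + √(75.2² + 4×75.2×13.3)]/2 = 11.6 m/s
Subgeostrophic (V < V_g = 13.3 m/s), as expected around a low.

11.6 m s⁻¹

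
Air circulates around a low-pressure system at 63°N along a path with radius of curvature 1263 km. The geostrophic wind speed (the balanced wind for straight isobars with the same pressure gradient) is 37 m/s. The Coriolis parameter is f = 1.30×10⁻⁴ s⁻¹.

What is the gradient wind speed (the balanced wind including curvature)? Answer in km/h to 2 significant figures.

Around a low, centrifugal force acts outward with Coriolis, so pressure-gradient force balances both:
(1/ρ)|∂P/∂n| = fV + V²/R  →  V² + fR·V − fR·V_g = 0
With fR = 1.30×10⁻⁴ × 1263×10³ m = 164 m/s:
V = [−fR + √((fR)² + 4 fR V_g)]/2 = [−164 + √(164² + 4×164×37)]/2 = 31.1 m/s
Subgeostrophic (V < V_g = 37 m/s), as expected around a low.
Converting: 31.1 m/s × 3.6 = 110 km/h

110 km/h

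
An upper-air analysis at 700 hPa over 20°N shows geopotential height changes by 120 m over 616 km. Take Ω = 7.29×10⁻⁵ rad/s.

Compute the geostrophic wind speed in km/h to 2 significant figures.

140 km/h

Coriolis parameter at 20°N:
f = 2Ω sin φ = 2 × 7.29×10⁻⁵ × sin 20° = 4.99×10⁻⁵ s⁻¹
Height gradient: |∂Z/∂n| = 120 m / 616000 m = 1.95×10⁻⁴
On a pressure surface, geostrophic balance gives V_g = (g/f)|∂Z/∂n|:
V_g = 9.81 × 1.95×10⁻⁴ / 4.99×10⁻⁵ = 38.3 m/s
Converting: 38.3 m/s × 3.6 = 140 km/h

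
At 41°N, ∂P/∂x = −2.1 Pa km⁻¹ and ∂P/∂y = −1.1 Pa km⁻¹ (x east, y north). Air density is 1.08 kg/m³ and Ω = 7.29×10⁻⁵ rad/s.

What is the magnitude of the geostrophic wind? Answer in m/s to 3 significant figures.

Coriolis parameter at 41°N:
f = 2Ω sin φ = 2 × 7.29×10⁻⁵ × sin 41° = 9.57×10⁻⁵ s⁻¹
Component geostrophic relations (x east, y north):
u_g = −(1/(fρ)) ∂P/∂y,  v_g = (1/(fρ)) ∂P/∂x
u_g = −(−1.1×10⁻³)/(9.57×10⁻⁵ × 1.08) = 10.6 m/s;  v_g = (−2.1×10⁻³)/(9.57×10⁻⁵ × 1.08) = −20.3 m/s
|V_g| = √(u_g² + v_g²) = 22.9 m/s

22.9 m/s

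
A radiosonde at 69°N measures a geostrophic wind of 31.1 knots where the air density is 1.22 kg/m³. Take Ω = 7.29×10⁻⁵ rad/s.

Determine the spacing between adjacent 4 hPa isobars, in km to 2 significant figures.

150 km

Coriolis parameter at 69°N:
f = 2Ω sin φ = 2 × 7.29×10⁻⁵ × sin 69° = 1.36×10⁻⁴ s⁻¹
Wind speed in SI: 31.1 knots = 16.0 m/s
Geostrophic balance rearranged: |∂P/∂n| = f ρ V_g
|∂P/∂n| = 1.36×10⁻⁴ × 1.22 × 16.0 = 2.66×10⁻³ Pa/m
Isobar spacing: Δn = ΔP/|∂P/∂n| = 400 Pa / 2.66×10⁻³ Pa/m = 150554 m ≈ 150 km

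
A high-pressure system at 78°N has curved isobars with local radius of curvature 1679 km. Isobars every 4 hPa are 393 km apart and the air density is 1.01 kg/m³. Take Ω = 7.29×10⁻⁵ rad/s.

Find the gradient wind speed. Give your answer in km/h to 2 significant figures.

26 km/h

Coriolis parameter at 78°N:
f = 2Ω sin φ = 2 × 7.29×10⁻⁵ × sin 78° = 1.43×10⁻⁴ s⁻¹
Pressure gradient: |∂P/∂n| = 400 Pa / 393000 m = 1.02×10⁻³ Pa/m
Geostrophic speed: V_g = |∂P/∂n|/(fρ) = 1.02×10⁻³/(1.43×10⁻⁴ × 1.01) = 7.07 m/s
Around a high, pressure-gradient force acts outward with centrifugal, so Coriolis balances both:
fV = (1/ρ)|∂P/∂n| + V²/R  →  V² − fR·V + fR·V_g = 0
With fR = 1.43×10⁻⁴ × 1679×10³ m = 239 m/s:
V = [fR − √((fR)² − 4 fR V_g)]/2 = [239 − √(239² − 4×239×7.07)]/2 = 7.29 m/s
Supergeostrophic (V > V_g = 7.07 m/s), as expected around a high.
Converting: 7.29 m/s × 3.6 = 26 km/h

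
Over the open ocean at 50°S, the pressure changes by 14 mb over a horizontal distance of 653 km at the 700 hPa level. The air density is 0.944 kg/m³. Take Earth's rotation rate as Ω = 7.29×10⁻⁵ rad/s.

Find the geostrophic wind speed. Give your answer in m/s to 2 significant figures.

20 m/s

Coriolis parameter at 50°S:
f = 2Ω sin φ = 2 × 7.29×10⁻⁵ × sin 50° = 1.12×10⁻⁴ s⁻¹
Pressure gradient: |∂P/∂n| = 1400 Pa / 653000 m = 2.14×10⁻³ Pa/m
Geostrophic balance (pressure-gradient force = Coriolis force):
V_g = (1/(fρ)) |∂P/∂n| = 2.14×10⁻³ / (1.12×10⁻⁴ × 0.944) = 20.3 m/s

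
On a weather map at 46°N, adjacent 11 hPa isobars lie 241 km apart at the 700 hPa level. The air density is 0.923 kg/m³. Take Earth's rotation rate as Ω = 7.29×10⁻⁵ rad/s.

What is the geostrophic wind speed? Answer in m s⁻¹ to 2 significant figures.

Coriolis parameter at 46°N:
f = 2Ω sin φ = 2 × 7.29×10⁻⁵ × sin 46° = 1.05×10⁻⁴ s⁻¹
Pressure gradient: |∂P/∂n| = 1100 Pa / 241000 m = 4.56×10⁻³ Pa/m
Geostrophic balance (pressure-gradient force = Coriolis force):
V_g = (1/(fρ)) |∂P/∂n| = 4.56×10⁻³ / (1.05×10⁻⁴ × 0.923) = 47.2 m/s

47 m s⁻¹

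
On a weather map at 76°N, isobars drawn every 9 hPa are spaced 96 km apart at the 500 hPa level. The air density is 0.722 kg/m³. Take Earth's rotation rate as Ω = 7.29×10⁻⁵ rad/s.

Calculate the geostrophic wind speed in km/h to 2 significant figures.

Coriolis parameter at 76°N:
f = 2Ω sin φ = 2 × 7.29×10⁻⁵ × sin 76° = 1.41×10⁻⁴ s⁻¹
Pressure gradient: |∂P/∂n| = 900 Pa / 96000 m = 9.38×10⁻³ Pa/m
Geostrophic balance (pressure-gradient force = Coriolis force):
V_g = (1/(fρ)) |∂P/∂n| = 9.38×10⁻³ / (1.41×10⁻⁴ × 0.722) = 91.8 m/s
Converting: 91.8 m/s × 3.6 = 330 km/h

330 km/h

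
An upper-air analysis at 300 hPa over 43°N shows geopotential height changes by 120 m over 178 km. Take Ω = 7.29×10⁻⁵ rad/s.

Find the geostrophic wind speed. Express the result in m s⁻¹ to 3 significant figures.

Coriolis parameter at 43°N:
f = 2Ω sin φ = 2 × 7.29×10⁻⁵ × sin 43° = 9.94×10⁻⁵ s⁻¹
Height gradient: |∂Z/∂n| = 120 m / 178000 m = 6.74×10⁻⁴
On a pressure surface, geostrophic balance gives V_g = (g/f)|∂Z/∂n|:
V_g = 9.81 × 6.74×10⁻⁴ / 9.94×10⁻⁵ = 66.5 m/s

66.5 m s⁻¹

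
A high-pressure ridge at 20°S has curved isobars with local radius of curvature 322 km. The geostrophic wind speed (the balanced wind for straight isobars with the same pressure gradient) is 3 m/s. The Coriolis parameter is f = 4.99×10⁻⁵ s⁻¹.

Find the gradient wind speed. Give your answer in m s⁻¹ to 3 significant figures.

3.99 m s⁻¹

Around a high, pressure-gradient force acts outward with centrifugal, so Coriolis balances both:
fV = (1/ρ)|∂P/∂n| + V²/R  →  V² − fR·V + fR·V_g = 0
With fR = 4.99×10⁻⁵ × 322×10³ m = 16.1 m/s:
V = [fR − √((fR)² − 4 fR V_g)]/2 = [16.1 − √(16.1² − 4×16.1×3)]/2 = 3.99 m/s
Supergeostrophic (V > V_g = 3 m/s), as expected around a high.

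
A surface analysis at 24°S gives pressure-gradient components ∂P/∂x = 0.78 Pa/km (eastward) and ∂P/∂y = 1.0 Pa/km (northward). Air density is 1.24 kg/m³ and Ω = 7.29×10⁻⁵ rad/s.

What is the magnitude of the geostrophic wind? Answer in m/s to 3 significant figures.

Coriolis parameter at 24°S:
f = 2Ω sin φ = 2 × 7.29×10⁻⁵ × sin 24° = 5.93×10⁻⁵ s⁻¹
In the Southern Hemisphere f is negative: f = −5.93×10⁻⁵ s⁻¹.
Component geostrophic relations (x east, y north):
u_g = −(1/(fρ)) ∂P/∂y,  v_g = (1/(fρ)) ∂P/∂x
u_g = −(1.0×10⁻³)/(−5.93×10⁻⁵ × 1.24) = 13.6 m/s;  v_g = (0.78×10⁻³)/(−5.93×10⁻⁵ × 1.24) = −10.6 m/s
|V_g| = √(u_g² + v_g²) = 17.2 m/s

17.2 m/s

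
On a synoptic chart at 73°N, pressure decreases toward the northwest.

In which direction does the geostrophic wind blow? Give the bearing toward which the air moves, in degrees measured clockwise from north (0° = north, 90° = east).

The pressure-gradient force points toward the northwest (bearing 315°).
Geostrophic balance: in the Northern Hemisphere the Coriolis force deflects motion to the right, so the geostrophic wind blows 90° to the right of the pressure-gradient force (low pressure on the left).
Rotating 315° by 90° clockwise gives 045° — the wind blows toward the northeast.

045°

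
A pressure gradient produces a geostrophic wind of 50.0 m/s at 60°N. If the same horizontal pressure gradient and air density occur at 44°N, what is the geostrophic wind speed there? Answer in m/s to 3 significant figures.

62.3 m/s

With the same pressure gradient and density, V_g ∝ 1/f ∝ 1/sin φ.
V₂ = V₁ · sin φ₁ / sin φ₂ = 50.0 × sin 60° / sin 44°
V₂ = 50.0 × 0.8660/0.6947 = 62.3 m/s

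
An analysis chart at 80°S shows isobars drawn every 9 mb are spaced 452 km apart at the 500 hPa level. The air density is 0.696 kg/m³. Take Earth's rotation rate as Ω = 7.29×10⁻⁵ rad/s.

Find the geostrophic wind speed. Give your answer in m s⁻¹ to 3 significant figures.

Coriolis parameter at 80°S:
f = 2Ω sin φ = 2 × 7.29×10⁻⁵ × sin 80° = 1.44×10⁻⁴ s⁻¹
Pressure gradient: |∂P/∂n| = 900 Pa / 452000 m = 1.99×10⁻³ Pa/m
Geostrophic balance (pressure-gradient force = Coriolis force):
V_g = (1/(fρ)) |∂P/∂n| = 1.99×10⁻³ / (1.44×10⁻⁴ × 0.696) = 19.9 m/s

19.9 m s⁻¹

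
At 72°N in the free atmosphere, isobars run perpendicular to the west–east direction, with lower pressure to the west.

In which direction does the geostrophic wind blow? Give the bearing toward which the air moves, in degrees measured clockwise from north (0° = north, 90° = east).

000°

The pressure-gradient force points toward the west (bearing 270°).
Geostrophic balance: in the Northern Hemisphere the Coriolis force deflects motion to the right, so the geostrophic wind blows 90° to the right of the pressure-gradient force (low pressure on the left).
Rotating 270° by 90° clockwise gives 000° — the wind blows toward the north.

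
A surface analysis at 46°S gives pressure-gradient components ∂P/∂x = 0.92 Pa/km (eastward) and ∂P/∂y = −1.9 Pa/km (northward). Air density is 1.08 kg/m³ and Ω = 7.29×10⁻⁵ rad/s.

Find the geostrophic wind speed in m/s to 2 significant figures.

19 m/s

Coriolis parameter at 46°S:
f = 2Ω sin φ = 2 × 7.29×10⁻⁵ × sin 46° = 1.05×10⁻⁴ s⁻¹
In the Southern Hemisphere f is negative: f = −1.05×10⁻⁴ s⁻¹.
Component geostrophic relations (x east, y north):
u_g = −(1/(fρ)) ∂P/∂y,  v_g = (1/(fρ)) ∂P/∂x
u_g = −(−1.9×10⁻³)/(−1.05×10⁻⁴ × 1.08) = −16.8 m/s;  v_g = (0.92×10⁻³)/(−1.05×10⁻⁴ × 1.08) = −8.12 m/s
|V_g| = √(u_g² + v_g²) = 18.6 m/s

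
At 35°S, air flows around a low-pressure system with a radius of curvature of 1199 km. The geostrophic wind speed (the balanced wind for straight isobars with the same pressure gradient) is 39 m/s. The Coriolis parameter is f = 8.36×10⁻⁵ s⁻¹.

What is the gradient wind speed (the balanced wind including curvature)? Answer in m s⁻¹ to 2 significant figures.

Around a low, centrifugal force acts outward with Coriolis, so pressure-gradient force balances both:
(1/ρ)|∂P/∂n| = fV + V²/R  →  V² + fR·V − fR·V_g = 0
With fR = 8.36×10⁻⁵ × 1199×10³ m = 100 m/s:
V = [−fR + √((fR)² + 4 fR V_g)]/2 = [−100 + √(100² + 4×100×39)]/2 = 30 m/s
Subgeostrophic (V < V_g = 39 m/s), as expected around a low.

30 m s⁻¹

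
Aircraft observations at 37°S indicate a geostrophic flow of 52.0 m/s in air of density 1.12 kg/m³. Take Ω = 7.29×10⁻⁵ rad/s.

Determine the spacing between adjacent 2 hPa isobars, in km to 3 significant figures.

39.1 km

Coriolis parameter at 37°S:
f = 2Ω sin φ = 2 × 7.29×10⁻⁵ × sin 37° = 8.77×10⁻⁵ s⁻¹
Geostrophic balance rearranged: |∂P/∂n| = f ρ V_g
|∂P/∂n| = 8.77×10⁻⁵ × 1.12 × 52.0 = 5.11×10⁻³ Pa/m
Isobar spacing: Δn = ΔP/|∂P/∂n| = 200 Pa / 5.11×10⁻³ Pa/m = 39137 m ≈ 39.1 km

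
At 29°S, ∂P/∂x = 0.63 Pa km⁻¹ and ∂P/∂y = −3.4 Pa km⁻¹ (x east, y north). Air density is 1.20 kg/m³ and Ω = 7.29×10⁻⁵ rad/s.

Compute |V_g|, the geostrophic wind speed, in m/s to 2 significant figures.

Coriolis parameter at 29°S:
f = 2Ω sin φ = 2 × 7.29×10⁻⁵ × sin 29° = 7.07×10⁻⁵ s⁻¹
In the Southern Hemisphere f is negative: f = −7.07×10⁻⁵ s⁻¹.
Component geostrophic relations (x east, y north):
u_g = −(1/(fρ)) ∂P/∂y,  v_g = (1/(fρ)) ∂P/∂x
u_g = −(−3.4×10⁻³)/(−7.07×10⁻⁵ × 1.20) = −40.1 m/s;  v_g = (0.63×10⁻³)/(−7.07×10⁻⁵ × 1.20) = −7.43 m/s
|V_g| = √(u_g² + v_g²) = 40.8 m/s

41 m/s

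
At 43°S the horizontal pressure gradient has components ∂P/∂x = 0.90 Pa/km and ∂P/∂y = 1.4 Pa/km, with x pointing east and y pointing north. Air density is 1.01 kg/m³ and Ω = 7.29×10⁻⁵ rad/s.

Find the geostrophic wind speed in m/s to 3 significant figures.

Coriolis parameter at 43°S:
f = 2Ω sin φ = 2 × 7.29×10⁻⁵ × sin 43° = 9.94×10⁻⁵ s⁻¹
In the Southern Hemisphere f is negative: f = −9.94×10⁻⁵ s⁻¹.
Component geostrophic relations (x east, y north):
u_g = −(1/(fρ)) ∂P/∂y,  v_g = (1/(fρ)) ∂P/∂x
u_g = −(1.4×10⁻³)/(−9.94×10⁻⁵ × 1.01) = 13.9 m/s;  v_g = (0.90×10⁻³)/(−9.94×10⁻⁵ × 1.01) = −8.96 m/s
|V_g| = √(u_g² + v_g²) = 16.6 m/s

16.6 m/s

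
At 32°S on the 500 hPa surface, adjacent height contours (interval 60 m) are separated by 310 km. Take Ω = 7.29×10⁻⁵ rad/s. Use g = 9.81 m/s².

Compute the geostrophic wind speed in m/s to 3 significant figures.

Coriolis parameter at 32°S:
f = 2Ω sin φ = 2 × 7.29×10⁻⁵ × sin 32° = 7.73×10⁻⁵ s⁻¹
Height gradient: |∂Z/∂n| = 60 m / 310000 m = 1.94×10⁻⁴
On a pressure surface, geostrophic balance gives V_g = (g/f)|∂Z/∂n|:
V_g = 9.81 × 1.94×10⁻⁴ / 7.73×10⁻⁵ = 24.6 m/s

24.6 m/s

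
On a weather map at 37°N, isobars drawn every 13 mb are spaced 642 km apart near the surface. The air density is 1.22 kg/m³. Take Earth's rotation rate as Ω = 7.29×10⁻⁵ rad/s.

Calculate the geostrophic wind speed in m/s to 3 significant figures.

18.9 m/s

Coriolis parameter at 37°N:
f = 2Ω sin φ = 2 × 7.29×10⁻⁵ × sin 37° = 8.77×10⁻⁵ s⁻¹
Pressure gradient: |∂P/∂n| = 1300 Pa / 642000 m = 2.02×10⁻³ Pa/m
Geostrophic balance (pressure-gradient force = Coriolis force):
V_g = (1/(fρ)) |∂P/∂n| = 2.02×10⁻³ / (8.77×10⁻⁵ × 1.22) = 18.9 m/s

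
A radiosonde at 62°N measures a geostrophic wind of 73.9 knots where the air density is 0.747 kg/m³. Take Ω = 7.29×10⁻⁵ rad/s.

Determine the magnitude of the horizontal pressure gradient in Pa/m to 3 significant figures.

Coriolis parameter at 62°N:
f = 2Ω sin φ = 2 × 7.29×10⁻⁵ × sin 62° = 1.29×10⁻⁴ s⁻¹
Wind speed in SI: 73.9 knots = 38.0 m/s
Geostrophic balance rearranged: |∂P/∂n| = f ρ V_g
|∂P/∂n| = 1.29×10⁻⁴ × 0.747 × 38.0 = 3.66×10⁻³ Pa/m

3.66×10⁻³ Pa/m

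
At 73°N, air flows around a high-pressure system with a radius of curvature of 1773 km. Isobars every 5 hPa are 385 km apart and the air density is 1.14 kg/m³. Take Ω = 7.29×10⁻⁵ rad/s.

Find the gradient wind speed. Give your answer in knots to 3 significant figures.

16.4 knots

Coriolis parameter at 73°N:
f = 2Ω sin φ = 2 × 7.29×10⁻⁵ × sin 73° = 1.39×10⁻⁴ s⁻¹
Pressure gradient: |∂P/∂n| = 500 Pa / 385000 m = 1.30×10⁻³ Pa/m
Geostrophic speed: V_g = |∂P/∂n|/(fρ) = 1.30×10⁻³/(1.39×10⁻⁴ × 1.14) = 8.17 m/s
Around a high, pressure-gradient force acts outward with centrifugal, so Coriolis balances both:
fV = (1/ρ)|∂P/∂n| + V²/R  →  V² − fR·V + fR·V_g = 0
With fR = 1.39×10⁻⁴ × 1773×10³ m = 247 m/s:
V = [fR − √((fR)² − 4 fR V_g)]/2 = [247 − √(247² − 4×247×8.17)]/2 = 8.46 m/s
Supergeostrophic (V > V_g = 8.17 m/s), as expected around a high.
Converting: 8.46 m/s × 1.944 = 16.4 knots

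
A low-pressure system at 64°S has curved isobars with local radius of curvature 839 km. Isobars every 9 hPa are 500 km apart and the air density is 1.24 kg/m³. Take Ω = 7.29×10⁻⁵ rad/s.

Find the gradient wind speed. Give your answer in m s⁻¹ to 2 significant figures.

Coriolis parameter at 64°S:
f = 2Ω sin φ = 2 × 7.29×10⁻⁵ × sin 64° = 1.31×10⁻⁴ s⁻¹
Pressure gradient: |∂P/∂n| = 900 Pa / 500000 m = 1.80×10⁻³ Pa/m
Geostrophic speed: V_g = |∂P/∂n|/(fρ) = 1.80×10⁻³/(1.31×10⁻⁴ × 1.24) = 11.1 m/s
Around a low, centrifugal force acts outward with Coriolis, so pressure-gradient force balances both:
(1/ρ)|∂P/∂n| = fV + V²/R  →  V² + fR·V − fR·V_g = 0
With fR = 1.31×10⁻⁴ × 839×10³ m = 110 m/s:
V = [−fR + √((fR)² + 4 fR V_g)]/2 = [−110 + √(110² + 4×110×11.1)]/2 = 10.1 m/s
Subgeostrophic (V < V_g = 11.1 m/s), as expected around a low.

10 m s⁻¹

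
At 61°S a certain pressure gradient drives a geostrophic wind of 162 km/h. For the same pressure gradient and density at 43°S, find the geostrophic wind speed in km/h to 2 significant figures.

With the same pressure gradient and density, V_g ∝ 1/f ∝ 1/sin φ.
V₂ = V₁ · sin φ₁ / sin φ₂ = 162 × sin 61° / sin 43°
V₂ = 162 × 0.8746/0.6820 = 210 km/h

210 km/h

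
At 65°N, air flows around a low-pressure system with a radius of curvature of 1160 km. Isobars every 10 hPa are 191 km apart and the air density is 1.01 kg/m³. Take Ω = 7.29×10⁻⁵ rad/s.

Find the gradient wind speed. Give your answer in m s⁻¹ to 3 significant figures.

Coriolis parameter at 65°N:
f = 2Ω sin φ = 2 × 7.29×10⁻⁵ × sin 65° = 1.32×10⁻⁴ s⁻¹
Pressure gradient: |∂P/∂n| = 1000 Pa / 191000 m = 5.24×10⁻³ Pa/m
Geostrophic speed: V_g = |∂P/∂n|/(fρ) = 5.24×10⁻³/(1.32×10⁻⁴ × 1.01) = 39.2 m/s
Around a low, centrifugal force acts outward with Coriolis, so pressure-gradient force balances both:
(1/ρ)|∂P/∂n| = fV + V²/R  →  V² + fR·V − fR·V_g = 0
With fR = 1.32×10⁻⁴ × 1160×10³ m = 153 m/s:
V = [−fR + √((fR)² + 4 fR V_g)]/2 = [−153 + √(153² + 4×153×39.2)]/2 = 32.4 m/s
Subgeostrophic (V < V_g = 39.2 m/s), as expected around a low.

32.4 m s⁻¹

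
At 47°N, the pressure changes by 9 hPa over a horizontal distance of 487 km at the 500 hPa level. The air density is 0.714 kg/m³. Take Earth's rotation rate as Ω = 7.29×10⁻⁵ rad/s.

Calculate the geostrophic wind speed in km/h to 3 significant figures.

87.4 km/h

Coriolis parameter at 47°N:
f = 2Ω sin φ = 2 × 7.29×10⁻⁵ × sin 47° = 1.07×10⁻⁴ s⁻¹
Pressure gradient: |∂P/∂n| = 900 Pa / 487000 m = 1.85×10⁻³ Pa/m
Geostrophic balance (pressure-gradient force = Coriolis force):
V_g = (1/(fρ)) |∂P/∂n| = 1.85×10⁻³ / (1.07×10⁻⁴ × 0.714) = 24.3 m/s
Converting: 24.3 m/s × 3.6 = 87.4 km/h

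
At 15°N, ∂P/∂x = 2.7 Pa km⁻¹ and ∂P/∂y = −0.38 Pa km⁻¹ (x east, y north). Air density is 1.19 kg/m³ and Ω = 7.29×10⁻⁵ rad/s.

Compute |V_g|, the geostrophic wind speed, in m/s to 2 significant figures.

Coriolis parameter at 15°N:
f = 2Ω sin φ = 2 × 7.29×10⁻⁵ × sin 15° = 3.77×10⁻⁵ s⁻¹
Component geostrophic relations (x east, y north):
u_g = −(1/(fρ)) ∂P/∂y,  v_g = (1/(fρ)) ∂P/∂x
u_g = −(−0.38×10⁻³)/(3.77×10⁻⁵ × 1.19) = 8.46 m/s;  v_g = (2.7×10⁻³)/(3.77×10⁻⁵ × 1.19) = 60.1 m/s
|V_g| = √(u_g² + v_g²) = 60.7 m/s

61 m/s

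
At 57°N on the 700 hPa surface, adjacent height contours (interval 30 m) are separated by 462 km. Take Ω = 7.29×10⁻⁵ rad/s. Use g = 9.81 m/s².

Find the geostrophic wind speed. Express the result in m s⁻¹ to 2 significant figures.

5.2 m s⁻¹

Coriolis parameter at 57°N:
f = 2Ω sin φ = 2 × 7.29×10⁻⁵ × sin 57° = 1.22×10⁻⁴ s⁻¹
Height gradient: |∂Z/∂n| = 30 m / 462000 m = 6.49×10⁻⁵
On a pressure surface, geostrophic balance gives V_g = (g/f)|∂Z/∂n|:
V_g = 9.81 × 6.49×10⁻⁵ / 1.22×10⁻⁴ = 5.21 m/s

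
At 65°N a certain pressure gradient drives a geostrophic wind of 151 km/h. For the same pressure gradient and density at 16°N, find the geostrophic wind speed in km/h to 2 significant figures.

With the same pressure gradient and density, V_g ∝ 1/f ∝ 1/sin φ.
V₂ = V₁ · sin φ₁ / sin φ₂ = 151 × sin 65° / sin 16°
V₂ = 151 × 0.9063/0.2756 = 500 km/h

500 km/h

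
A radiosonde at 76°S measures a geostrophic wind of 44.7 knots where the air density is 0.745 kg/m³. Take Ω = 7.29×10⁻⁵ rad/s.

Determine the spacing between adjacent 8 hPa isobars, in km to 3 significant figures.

330 km

Coriolis parameter at 76°S:
f = 2Ω sin φ = 2 × 7.29×10⁻⁵ × sin 76° = 1.41×10⁻⁴ s⁻¹
Wind speed in SI: 44.7 knots = 23.0 m/s
Geostrophic balance rearranged: |∂P/∂n| = f ρ V_g
|∂P/∂n| = 1.41×10⁻⁴ × 0.745 × 23.0 = 2.42×10⁻³ Pa/m
Isobar spacing: Δn = ΔP/|∂P/∂n| = 800 Pa / 2.42×10⁻³ Pa/m = 330085 m ≈ 330 km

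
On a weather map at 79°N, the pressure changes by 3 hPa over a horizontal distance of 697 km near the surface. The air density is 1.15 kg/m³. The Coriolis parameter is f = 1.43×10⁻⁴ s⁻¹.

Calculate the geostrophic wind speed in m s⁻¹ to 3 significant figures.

2.62 m s⁻¹

Pressure gradient: |∂P/∂n| = 300 Pa / 697000 m = 4.30×10⁻⁴ Pa/m
Geostrophic balance (pressure-gradient force = Coriolis force):
V_g = (1/(fρ)) |∂P/∂n| = 4.30×10⁻⁴ / (1.43×10⁻⁴ × 1.15) = 2.62 m/s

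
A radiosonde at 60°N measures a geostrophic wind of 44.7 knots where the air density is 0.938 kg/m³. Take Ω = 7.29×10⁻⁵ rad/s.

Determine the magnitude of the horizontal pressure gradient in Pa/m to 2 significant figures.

2.7×10⁻³ Pa/m

Coriolis parameter at 60°N:
f = 2Ω sin φ = 2 × 7.29×10⁻⁵ × sin 60° = 1.26×10⁻⁴ s⁻¹
Wind speed in SI: 44.7 knots = 23.0 m/s
Geostrophic balance rearranged: |∂P/∂n| = f ρ V_g
|∂P/∂n| = 1.26×10⁻⁴ × 0.938 × 23.0 = 2.72×10⁻³ Pa/m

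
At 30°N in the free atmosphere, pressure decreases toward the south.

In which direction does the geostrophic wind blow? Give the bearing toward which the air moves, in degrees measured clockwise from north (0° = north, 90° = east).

The pressure-gradient force points toward the south (bearing 180°).
Geostrophic balance: in the Northern Hemisphere the Coriolis force deflects motion to the right, so the geostrophic wind blows 90° to the right of the pressure-gradient force (low pressure on the left).
Rotating 180° by 90° clockwise gives 270° — the wind blows toward the west.

270°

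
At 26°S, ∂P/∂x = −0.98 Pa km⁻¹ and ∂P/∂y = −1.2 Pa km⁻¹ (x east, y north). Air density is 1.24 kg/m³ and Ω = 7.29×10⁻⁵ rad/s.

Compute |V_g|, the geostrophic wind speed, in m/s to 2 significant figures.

Coriolis parameter at 26°S:
f = 2Ω sin φ = 2 × 7.29×10⁻⁵ × sin 26° = 6.39×10⁻⁵ s⁻¹
In the Southern Hemisphere f is negative: f = −6.39×10⁻⁵ s⁻¹.
Component geostrophic relations (x east, y north):
u_g = −(1/(fρ)) ∂P/∂y,  v_g = (1/(fρ)) ∂P/∂x
u_g = −(−1.2×10⁻³)/(−6.39×10⁻⁵ × 1.24) = −15.1 m/s;  v_g = (−0.98×10⁻³)/(−6.39×10⁻⁵ × 1.24) = 12.4 m/s
|V_g| = √(u_g² + v_g²) = 19.5 m/s

20 m/s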